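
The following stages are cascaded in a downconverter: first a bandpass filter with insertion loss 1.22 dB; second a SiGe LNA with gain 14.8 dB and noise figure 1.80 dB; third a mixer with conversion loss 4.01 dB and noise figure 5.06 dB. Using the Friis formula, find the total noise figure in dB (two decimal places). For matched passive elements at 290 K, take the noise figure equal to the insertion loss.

3.22 dB

Convert to linear (a loss of L dB is a gain of −L dB): F_i = 10^(NF_i/10), G_i = 10^(G_i,dB/10)
  Stage 1: F_1 = 10^(1.22/10) = 1.324, G_1 = 10^(−1.22/10) = 0.7551
  Stage 2: F_2 = 10^(1.80/10) = 1.514, G_2 = 10^(14.8/10) = 30.20
  Stage 3: F_3 = 10^(5.06/10) = 3.206, G_3 = 10^(−4.01/10) = 0.3972
Friis cascade:
  F = 1.324 + (1.514 − 1)/0.7551 + (3.206 − 1)/22.80 = 2.101
NF = 10 log₁₀(2.101) = 3.22 dB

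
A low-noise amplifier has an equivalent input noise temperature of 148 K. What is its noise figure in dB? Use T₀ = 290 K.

1.79 dB

F = 1 + T_e/T₀ = 1 + 148/290 = 1.51034
NF = 10 log₁₀(1.51034) = 1.79 dB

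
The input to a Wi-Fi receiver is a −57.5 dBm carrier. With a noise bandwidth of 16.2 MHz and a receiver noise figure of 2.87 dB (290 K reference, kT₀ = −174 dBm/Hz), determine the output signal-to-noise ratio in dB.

41.5 dB

Noise floor: N = −174 + 10 log₁₀(B) + NF
10 log₁₀(1.62×10⁷) = 72.1 dB
N = −174 + 72.1 + 2.87 = −99.03 dBm
SNR = P_sig − N = −57.5 − (−99.03) = 41.53 dB → 41.5 dB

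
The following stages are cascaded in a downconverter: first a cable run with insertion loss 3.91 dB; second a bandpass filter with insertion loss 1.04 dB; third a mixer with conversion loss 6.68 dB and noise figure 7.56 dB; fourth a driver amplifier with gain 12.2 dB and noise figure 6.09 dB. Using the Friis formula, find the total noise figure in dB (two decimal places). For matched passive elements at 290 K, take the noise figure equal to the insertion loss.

17.95 dB

Convert to linear (a loss of L dB is a gain of −L dB): F_i = 10^(NF_i/10), G_i = 10^(G_i,dB/10)
  Stage 1: F_1 = 10^(3.91/10) = 2.460, G_1 = 10^(−3.91/10) = 0.4064
  Stage 2: F_2 = 10^(1.04/10) = 1.271, G_2 = 10^(−1.04/10) = 0.7870
  Stage 3: F_3 = 10^(7.56/10) = 5.702, G_3 = 10^(−6.68/10) = 0.2148
  Stage 4: F_4 = 10^(6.09/10) = 4.064, G_4 = 10^(12.2/10) = 16.60
Friis cascade:
  F = 2.460 + (1.271 − 1)/0.4064 + (5.702 − 1)/0.3199 + (4.064 − 1)/0.06871 = 62.43
NF = 10 log₁₀(62.43) = 17.95 dB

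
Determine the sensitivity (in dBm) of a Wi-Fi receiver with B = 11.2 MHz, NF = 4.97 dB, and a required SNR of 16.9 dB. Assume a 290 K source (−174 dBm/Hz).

−81.6 dBm

Sensitivity = −174 + 10 log₁₀(B) + NF + SNR_min
= −174 + 70.49 + 4.97 + 16.9
= −81.64 dBm → −81.6 dBm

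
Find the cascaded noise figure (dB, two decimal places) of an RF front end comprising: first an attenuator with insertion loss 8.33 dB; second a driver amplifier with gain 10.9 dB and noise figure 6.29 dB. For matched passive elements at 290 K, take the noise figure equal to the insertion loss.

Convert to linear (a loss of L dB is a gain of −L dB): F_i = 10^(NF_i/10), G_i = 10^(G_i,dB/10)
  Stage 1: F_1 = 10^(8.33/10) = 6.808, G_1 = 10^(−8.33/10) = 0.1469
  Stage 2: F_2 = 10^(6.29/10) = 4.256, G_2 = 10^(10.9/10) = 12.30
Friis cascade:
  F = 6.808 + (4.256 − 1)/0.1469 = 28.97
NF = 10 log₁₀(28.97) = 14.62 dB

14.62 dB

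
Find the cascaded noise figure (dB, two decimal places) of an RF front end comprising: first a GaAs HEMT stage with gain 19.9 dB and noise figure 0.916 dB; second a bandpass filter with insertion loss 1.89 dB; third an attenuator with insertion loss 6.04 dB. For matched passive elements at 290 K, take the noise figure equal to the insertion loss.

Convert to linear (a loss of L dB is a gain of −L dB): F_i = 10^(NF_i/10), G_i = 10^(G_i,dB/10)
  Stage 1: F_1 = 10^(0.916/10) = 1.235, G_1 = 10^(19.9/10) = 97.72
  Stage 2: F_2 = 10^(1.89/10) = 1.545, G_2 = 10^(−1.89/10) = 0.6471
  Stage 3: F_3 = 10^(6.04/10) = 4.018, G_3 = 10^(−6.04/10) = 0.2489
Friis cascade:
  F = 1.235 + (1.545 − 1)/97.72 + (4.018 − 1)/63.24 = 1.288
NF = 10 log₁₀(1.288) = 1.10 dB

1.10 dB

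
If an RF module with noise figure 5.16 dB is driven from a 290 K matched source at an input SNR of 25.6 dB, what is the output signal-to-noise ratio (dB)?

20.44 dB

By definition F = SNR_in/SNR_out, so in dB: SNR_out = SNR_in − NF
SNR_out = 25.6 − 5.16 = 20.44 dB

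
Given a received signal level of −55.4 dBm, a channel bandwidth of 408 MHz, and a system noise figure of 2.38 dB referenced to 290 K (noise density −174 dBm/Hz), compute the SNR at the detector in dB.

30.1 dB

Noise floor: N = −174 + 10 log₁₀(B) + NF
10 log₁₀(4.08×10⁸) = 86.11 dB
N = −174 + 86.11 + 2.38 = −85.51 dBm
SNR = P_sig − N = −55.4 − (−85.51) = 30.11 dB → 30.1 dB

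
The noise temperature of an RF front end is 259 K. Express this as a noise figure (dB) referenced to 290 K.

2.77 dB

F = 1 + T_e/T₀ = 1 + 259/290 = 1.8931
NF = 10 log₁₀(1.8931) = 2.77 dB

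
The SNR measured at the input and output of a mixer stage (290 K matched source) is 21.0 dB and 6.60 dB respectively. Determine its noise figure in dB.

14.40 dB

NF (dB) = SNR_in(dB) − SNR_out(dB) when the source is at T₀
NF = 21.0 − 6.60 = 14.40 dB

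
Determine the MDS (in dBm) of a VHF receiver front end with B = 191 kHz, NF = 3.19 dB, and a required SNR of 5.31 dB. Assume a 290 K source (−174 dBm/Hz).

−112.7 dBm

Sensitivity = −174 + 10 log₁₀(B) + NF + SNR_min
= −174 + 52.81 + 3.19 + 5.31
= −112.69 dBm → −112.7 dBm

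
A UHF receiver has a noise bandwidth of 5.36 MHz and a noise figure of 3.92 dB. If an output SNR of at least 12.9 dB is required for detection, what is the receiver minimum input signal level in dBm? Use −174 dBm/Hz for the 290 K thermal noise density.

−89.9 dBm

Sensitivity = −174 + 10 log₁₀(B) + NF + SNR_min
= −174 + 67.29 + 3.92 + 12.9
= −89.89 dBm → −89.9 dBm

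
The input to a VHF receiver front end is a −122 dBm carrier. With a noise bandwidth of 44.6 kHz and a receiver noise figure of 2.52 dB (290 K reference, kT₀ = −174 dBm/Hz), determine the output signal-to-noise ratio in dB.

Noise floor: N = −174 + 10 log₁₀(B) + NF
10 log₁₀(4.46×10⁴) = 46.49 dB
N = −174 + 46.49 + 2.52 = −124.99 dBm
SNR = P_sig − N = −122 − (−124.99) = 2.99 dB → 3.0 dB

3.0 dB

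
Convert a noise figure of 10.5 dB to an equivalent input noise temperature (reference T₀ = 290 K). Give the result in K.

2964 K

F = 10^(10.5/10) = 11.2202
T_e = (F − 1)·T₀ = (11.2202 − 1) × 290 = 2964 K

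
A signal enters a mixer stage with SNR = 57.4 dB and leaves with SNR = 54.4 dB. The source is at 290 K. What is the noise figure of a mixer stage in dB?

NF (dB) = SNR_in(dB) − SNR_out(dB) when the source is at T₀
NF = 57.4 − 54.4 = 3.0 dB

3.0 dB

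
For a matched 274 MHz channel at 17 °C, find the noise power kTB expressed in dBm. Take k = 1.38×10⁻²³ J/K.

−89.6 dBm

T = 17 °C + 273.15 = 290.15 K
P_n = kTB = 1.38×10⁻²³ × 290.15 × 2.74×10⁸ = 1.10×10⁻¹² W
In dBm: 10 log₁₀(1.10×10⁻¹² / 10⁻³) = −89.6 dBm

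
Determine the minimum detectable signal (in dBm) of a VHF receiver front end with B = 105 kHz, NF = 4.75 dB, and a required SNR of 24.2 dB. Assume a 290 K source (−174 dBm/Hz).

−94.8 dBm

Sensitivity = −174 + 10 log₁₀(B) + NF + SNR_min
= −174 + 50.21 + 4.75 + 24.2
= −94.84 dBm → −94.8 dBm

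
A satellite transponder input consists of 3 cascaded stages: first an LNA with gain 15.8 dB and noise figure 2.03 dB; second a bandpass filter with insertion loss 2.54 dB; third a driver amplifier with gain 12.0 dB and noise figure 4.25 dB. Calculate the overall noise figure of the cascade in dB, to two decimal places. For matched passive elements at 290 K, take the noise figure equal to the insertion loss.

2.29 dB

Convert to linear (a loss of L dB is a gain of −L dB): F_i = 10^(NF_i/10), G_i = 10^(G_i,dB/10)
  Stage 1: F_1 = 10^(2.03/10) = 1.596, G_1 = 10^(15.8/10) = 38.02
  Stage 2: F_2 = 10^(2.54/10) = 1.795, G_2 = 10^(−2.54/10) = 0.5572
  Stage 3: F_3 = 10^(4.25/10) = 2.661, G_3 = 10^(12.0/10) = 15.85
Friis cascade:
  F = 1.596 + (1.795 − 1)/38.02 + (2.661 − 1)/21.18 = 1.695
NF = 10 log₁₀(1.695) = 2.29 dB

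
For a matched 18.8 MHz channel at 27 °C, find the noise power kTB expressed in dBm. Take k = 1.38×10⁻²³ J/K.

−101.1 dBm

T = 27 °C + 273.15 = 300.15 K
P_n = kTB = 1.38×10⁻²³ × 300.15 × 1.88×10⁷ = 7.79×10⁻¹⁴ W
In dBm: 10 log₁₀(7.79×10⁻¹⁴ / 10⁻³) = −101.1 dBm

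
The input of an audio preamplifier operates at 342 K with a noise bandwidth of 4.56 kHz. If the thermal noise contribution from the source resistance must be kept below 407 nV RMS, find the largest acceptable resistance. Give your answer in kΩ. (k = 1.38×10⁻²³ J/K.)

1.92 kΩ

Johnson–Nyquist: V_n = √(4kTRB) ⇒ R = V_n² / (4kTB)
4kTB = 4 × 1.38×10⁻²³ × 342 × 4.56×10³ = 8.61×10⁻¹⁷
R = (4.07×10⁻⁷)² / 8.61×10⁻¹⁷ = 1.92×10³ Ω = 1.92 kΩ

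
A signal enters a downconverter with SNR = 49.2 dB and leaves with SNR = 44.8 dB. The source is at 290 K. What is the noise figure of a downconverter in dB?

4.4 dB

NF (dB) = SNR_in(dB) − SNR_out(dB) when the source is at T₀
NF = 49.2 − 44.8 = 4.4 dB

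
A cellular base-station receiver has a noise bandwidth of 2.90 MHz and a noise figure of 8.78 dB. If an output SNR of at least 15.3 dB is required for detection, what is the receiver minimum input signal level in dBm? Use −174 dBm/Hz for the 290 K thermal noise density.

Sensitivity = −174 + 10 log₁₀(B) + NF + SNR_min
= −174 + 64.62 + 8.78 + 15.3
= −85.30 dBm → −85.3 dBm

−85.3 dBm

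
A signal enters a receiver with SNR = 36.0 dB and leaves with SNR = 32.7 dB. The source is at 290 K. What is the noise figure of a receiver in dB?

3.3 dB

NF (dB) = SNR_in(dB) − SNR_out(dB) when the source is at T₀
NF = 36.0 − 32.7 = 3.3 dB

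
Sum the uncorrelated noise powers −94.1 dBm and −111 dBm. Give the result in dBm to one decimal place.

Convert to linear, add, convert back:
P₁ = 3.89×10⁻¹³ W, P₂ = 7.94×10⁻¹⁵ W
P_tot = 3.97×10⁻¹³ W → 10 log₁₀(P_tot / 10⁻³) = −94.0 dBm

−94.0 dBm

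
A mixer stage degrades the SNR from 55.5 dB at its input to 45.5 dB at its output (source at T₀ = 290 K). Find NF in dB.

NF (dB) = SNR_in(dB) − SNR_out(dB) when the source is at T₀
NF = 55.5 − 45.5 = 10.0 dB

10.0 dB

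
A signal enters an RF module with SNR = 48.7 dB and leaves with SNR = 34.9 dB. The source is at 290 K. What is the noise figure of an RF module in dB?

13.8 dB

NF (dB) = SNR_in(dB) − SNR_out(dB) when the source is at T₀
NF = 48.7 − 34.9 = 13.8 dB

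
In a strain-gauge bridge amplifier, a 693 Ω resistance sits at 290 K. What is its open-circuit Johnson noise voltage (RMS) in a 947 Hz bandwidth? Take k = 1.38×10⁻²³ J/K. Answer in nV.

102 nV

V_n = √(4kTRB)
4kTRB = 4 × 1.38×10⁻²³ × 290 × 6.93×10² × 9.47×10² = 1.05×10⁻¹⁴ V²
V_n = √(1.05×10⁻¹⁴) = 1.02×10⁻⁷ V = 102 nV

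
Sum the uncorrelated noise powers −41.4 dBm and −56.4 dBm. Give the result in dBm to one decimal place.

Convert to linear, add, convert back:
P₁ = 7.24×10⁻⁸ W, P₂ = 2.29×10⁻⁹ W
P_tot = 7.47×10⁻⁸ W → 10 log₁₀(P_tot / 10⁻³) = −41.3 dBm

−41.3 dBm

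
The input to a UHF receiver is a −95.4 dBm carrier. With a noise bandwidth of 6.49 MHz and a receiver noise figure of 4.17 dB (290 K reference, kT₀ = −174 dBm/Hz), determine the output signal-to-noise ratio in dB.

Noise floor: N = −174 + 10 log₁₀(B) + NF
10 log₁₀(6.49×10⁶) = 68.12 dB
N = −174 + 68.12 + 4.17 = −101.71 dBm
SNR = P_sig − N = −95.4 − (−101.71) = 6.31 dB → 6.3 dB

6.3 dB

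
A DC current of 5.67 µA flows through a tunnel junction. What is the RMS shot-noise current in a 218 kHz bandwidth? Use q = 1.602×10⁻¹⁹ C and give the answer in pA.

629 pA

I_n = √(2qI·B)
2qI·B = 2 × 1.602×10⁻¹⁹ × 5.67×10⁻⁶ × 2.18×10⁵ = 3.96×10⁻¹⁹ A²
I_n = √(3.96×10⁻¹⁹) = 6.29×10⁻¹⁰ A = 629 pA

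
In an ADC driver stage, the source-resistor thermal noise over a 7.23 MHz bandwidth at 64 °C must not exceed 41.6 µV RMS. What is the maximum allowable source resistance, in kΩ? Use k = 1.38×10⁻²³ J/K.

T = 64 °C + 273.15 = 337.15 K
Johnson–Nyquist: V_n = √(4kTRB) ⇒ R = V_n² / (4kTB)
4kTB = 4 × 1.38×10⁻²³ × 337.15 × 7.23×10⁶ = 1.35×10⁻¹³
R = (4.16×10⁻⁵)² / 1.35×10⁻¹³ = 1.29×10⁴ Ω = 12.9 kΩ

12.9 kΩ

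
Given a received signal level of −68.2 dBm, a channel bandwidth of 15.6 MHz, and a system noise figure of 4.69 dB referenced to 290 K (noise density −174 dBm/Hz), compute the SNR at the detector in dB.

Noise floor: N = −174 + 10 log₁₀(B) + NF
10 log₁₀(1.56×10⁷) = 71.93 dB
N = −174 + 71.93 + 4.69 = −97.38 dBm
SNR = P_sig − N = −68.2 − (−97.38) = 29.18 dB → 29.2 dB

29.2 dB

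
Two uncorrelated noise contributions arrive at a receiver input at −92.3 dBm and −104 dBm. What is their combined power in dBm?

−92.0 dBm

Convert to linear, add, convert back:
P₁ = 5.89×10⁻¹³ W, P₂ = 3.98×10⁻¹⁴ W
P_tot = 6.29×10⁻¹³ W → 10 log₁₀(P_tot / 10⁻³) = −92.0 dBm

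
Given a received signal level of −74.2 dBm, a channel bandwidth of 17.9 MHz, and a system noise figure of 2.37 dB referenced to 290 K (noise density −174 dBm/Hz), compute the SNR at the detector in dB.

Noise floor: N = −174 + 10 log₁₀(B) + NF
10 log₁₀(1.79×10⁷) = 72.53 dB
N = −174 + 72.53 + 2.37 = −99.10 dBm
SNR = P_sig − N = −74.2 − (−99.10) = 24.90 dB → 24.9 dB

24.9 dB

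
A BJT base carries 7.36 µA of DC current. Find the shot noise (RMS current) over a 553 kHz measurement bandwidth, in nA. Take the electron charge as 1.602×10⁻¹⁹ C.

1.14 nA

I_n = √(2qI·B)
2qI·B = 2 × 1.602×10⁻¹⁹ × 7.36×10⁻⁶ × 5.53×10⁵ = 1.30×10⁻¹⁸ A²
I_n = √(1.30×10⁻¹⁸) = 1.14×10⁻⁹ A = 1.14 nA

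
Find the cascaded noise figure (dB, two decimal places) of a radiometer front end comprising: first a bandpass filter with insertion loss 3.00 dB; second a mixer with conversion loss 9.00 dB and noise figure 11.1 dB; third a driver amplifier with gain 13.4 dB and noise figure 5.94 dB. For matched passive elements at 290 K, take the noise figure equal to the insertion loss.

Convert to linear (a loss of L dB is a gain of −L dB): F_i = 10^(NF_i/10), G_i = 10^(G_i,dB/10)
  Stage 1: F_1 = 10^(3.00/10) = 1.995, G_1 = 10^(−3.00/10) = 0.5012
  Stage 2: F_2 = 10^(11.1/10) = 12.88, G_2 = 10^(−9.00/10) = 0.1259
  Stage 3: F_3 = 10^(5.94/10) = 3.926, G_3 = 10^(13.4/10) = 21.88
Friis cascade:
  F = 1.995 + (12.88 − 1)/0.5012 + (3.926 − 1)/0.06310 = 72.09
NF = 10 log₁₀(72.09) = 18.58 dB

18.58 dB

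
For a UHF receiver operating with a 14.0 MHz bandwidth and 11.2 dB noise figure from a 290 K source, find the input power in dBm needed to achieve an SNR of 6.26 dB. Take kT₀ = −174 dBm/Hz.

Sensitivity = −174 + 10 log₁₀(B) + NF + SNR_min
= −174 + 71.46 + 11.2 + 6.26
= −85.08 dBm → −85.1 dBm

−85.1 dBm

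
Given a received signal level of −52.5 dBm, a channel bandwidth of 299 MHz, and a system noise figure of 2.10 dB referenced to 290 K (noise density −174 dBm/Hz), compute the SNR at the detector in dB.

Noise floor: N = −174 + 10 log₁₀(B) + NF
10 log₁₀(2.99×10⁸) = 84.76 dB
N = −174 + 84.76 + 2.10 = −87.14 dBm
SNR = P_sig − N = −52.5 − (−87.14) = 34.64 dB → 34.6 dB

34.6 dB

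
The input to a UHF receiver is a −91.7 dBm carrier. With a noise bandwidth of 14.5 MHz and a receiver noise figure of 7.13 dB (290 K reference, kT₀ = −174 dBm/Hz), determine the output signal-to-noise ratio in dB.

Noise floor: N = −174 + 10 log₁₀(B) + NF
10 log₁₀(1.45×10⁷) = 71.61 dB
N = −174 + 71.61 + 7.13 = −95.26 dBm
SNR = P_sig − N = −91.7 − (−95.26) = 3.56 dB → 3.6 dB

3.6 dB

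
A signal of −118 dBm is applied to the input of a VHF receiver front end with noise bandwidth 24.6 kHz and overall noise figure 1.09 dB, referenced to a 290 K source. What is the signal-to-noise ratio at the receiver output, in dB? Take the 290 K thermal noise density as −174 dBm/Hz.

Noise floor: N = −174 + 10 log₁₀(B) + NF
10 log₁₀(2.46×10⁴) = 43.91 dB
N = −174 + 43.91 + 1.09 = −129.00 dBm
SNR = P_sig − N = −118 − (−129.00) = 11.00 dB → 11.0 dB

11.0 dB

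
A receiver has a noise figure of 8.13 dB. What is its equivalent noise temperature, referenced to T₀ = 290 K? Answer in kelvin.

F = 10^(8.13/10) = 6.5013
T_e = (F − 1)·T₀ = (6.5013 − 1) × 290 = 1595 K

1595 K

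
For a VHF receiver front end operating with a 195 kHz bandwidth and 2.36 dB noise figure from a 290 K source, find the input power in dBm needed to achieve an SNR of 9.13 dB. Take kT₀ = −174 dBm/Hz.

−109.6 dBm

Sensitivity = −174 + 10 log₁₀(B) + NF + SNR_min
= −174 + 52.9 + 2.36 + 9.13
= −109.61 dBm → −109.6 dBm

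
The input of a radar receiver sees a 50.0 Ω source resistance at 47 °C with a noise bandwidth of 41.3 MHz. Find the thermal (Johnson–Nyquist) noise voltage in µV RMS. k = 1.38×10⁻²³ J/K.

T = 47 °C + 273.15 = 320.15 K
V_n = √(4kTRB)
4kTRB = 4 × 1.38×10⁻²³ × 320.15 × 5.00×10¹ × 4.13×10⁷ = 3.65×10⁻¹¹ V²
V_n = √(3.65×10⁻¹¹) = 6.04×10⁻⁶ V = 6.04 µV

6.04 µV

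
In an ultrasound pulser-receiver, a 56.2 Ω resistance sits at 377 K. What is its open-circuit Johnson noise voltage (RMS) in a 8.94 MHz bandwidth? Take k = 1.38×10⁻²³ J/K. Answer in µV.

3.23 µV

V_n = √(4kTRB)
4kTRB = 4 × 1.38×10⁻²³ × 377 × 5.62×10¹ × 8.94×10⁶ = 1.05×10⁻¹¹ V²
V_n = √(1.05×10⁻¹¹) = 3.23×10⁻⁶ V = 3.23 µV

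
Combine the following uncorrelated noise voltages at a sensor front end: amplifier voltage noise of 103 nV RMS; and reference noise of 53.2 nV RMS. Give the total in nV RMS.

Uncorrelated sources add in power (mean-square): V_tot = √(ΣV_i²)
V_tot = √[(1.03×10⁻⁷)² + (5.32×10⁻⁸)²] = 1.16×10⁻⁷ V = 116 nV

116 nV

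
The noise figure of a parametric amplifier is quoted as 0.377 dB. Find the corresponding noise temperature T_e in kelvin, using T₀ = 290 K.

26.3 K

F = 10^(0.377/10) = 1.09069
T_e = (F − 1)·T₀ = (1.09069 − 1) × 290 = 26.3 K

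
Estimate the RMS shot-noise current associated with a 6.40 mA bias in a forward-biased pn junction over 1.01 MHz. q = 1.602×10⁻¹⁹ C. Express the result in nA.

I_n = √(2qI·B)
2qI·B = 2 × 1.602×10⁻¹⁹ × 6.40×10⁻³ × 1.01×10⁶ = 2.07×10⁻¹⁵ A²
I_n = √(2.07×10⁻¹⁵) = 4.55×10⁻⁸ A = 45.5 nA

45.5 nA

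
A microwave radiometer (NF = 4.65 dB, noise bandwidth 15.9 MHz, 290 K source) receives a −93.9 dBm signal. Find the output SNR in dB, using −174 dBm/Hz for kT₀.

Noise floor: N = −174 + 10 log₁₀(B) + NF
10 log₁₀(1.59×10⁷) = 72.01 dB
N = −174 + 72.01 + 4.65 = −97.34 dBm
SNR = P_sig − N = −93.9 − (−97.34) = 3.44 dB → 3.4 dB

3.4 dB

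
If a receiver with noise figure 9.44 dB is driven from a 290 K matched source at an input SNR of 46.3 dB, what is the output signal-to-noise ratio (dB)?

By definition F = SNR_in/SNR_out, so in dB: SNR_out = SNR_in − NF
SNR_out = 46.3 − 9.44 = 36.86 dB

36.86 dB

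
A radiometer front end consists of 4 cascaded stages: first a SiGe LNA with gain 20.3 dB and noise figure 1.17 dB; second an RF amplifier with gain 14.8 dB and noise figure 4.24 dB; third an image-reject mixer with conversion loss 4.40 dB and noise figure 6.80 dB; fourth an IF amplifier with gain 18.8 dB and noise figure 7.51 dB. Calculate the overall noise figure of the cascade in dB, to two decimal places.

1.24 dB

Convert to linear (a loss of L dB is a gain of −L dB): F_i = 10^(NF_i/10), G_i = 10^(G_i,dB/10)
  Stage 1: F_1 = 10^(1.17/10) = 1.309, G_1 = 10^(20.3/10) = 107.2
  Stage 2: F_2 = 10^(4.24/10) = 2.655, G_2 = 10^(14.8/10) = 30.20
  Stage 3: F_3 = 10^(6.80/10) = 4.786, G_3 = 10^(−4.40/10) = 0.3631
  Stage 4: F_4 = 10^(7.51/10) = 5.636, G_4 = 10^(18.8/10) = 75.86
Friis cascade:
  F = 1.309 + (2.655 − 1)/107.2 + (4.786 − 1)/3236 + (5.636 − 1)/1175 = 1.330
NF = 10 log₁₀(1.330) = 1.24 dB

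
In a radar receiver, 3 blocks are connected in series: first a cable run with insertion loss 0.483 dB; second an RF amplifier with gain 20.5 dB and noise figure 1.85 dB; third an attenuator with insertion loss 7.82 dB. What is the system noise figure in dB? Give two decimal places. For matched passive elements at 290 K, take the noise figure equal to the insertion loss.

2.46 dB

Convert to linear (a loss of L dB is a gain of −L dB): F_i = 10^(NF_i/10), G_i = 10^(G_i,dB/10)
  Stage 1: F_1 = 10^(0.483/10) = 1.118, G_1 = 10^(−0.483/10) = 0.8947
  Stage 2: F_2 = 10^(1.85/10) = 1.531, G_2 = 10^(20.5/10) = 112.2
  Stage 3: F_3 = 10^(7.82/10) = 6.053, G_3 = 10^(−7.82/10) = 0.1652
Friis cascade:
  F = 1.118 + (1.531 − 1)/0.8947 + (6.053 − 1)/100.4 = 1.762
NF = 10 log₁₀(1.762) = 2.46 dB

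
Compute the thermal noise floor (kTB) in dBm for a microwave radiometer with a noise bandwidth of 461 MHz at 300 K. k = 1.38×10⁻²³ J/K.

P_n = kTB = 1.38×10⁻²³ × 300 × 4.61×10⁸ = 1.91×10⁻¹² W
In dBm: 10 log₁₀(1.91×10⁻¹² / 10⁻³) = −87.2 dBm

−87.2 dBm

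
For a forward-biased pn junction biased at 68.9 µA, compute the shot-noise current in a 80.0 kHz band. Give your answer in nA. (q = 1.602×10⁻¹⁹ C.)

1.33 nA

I_n = √(2qI·B)
2qI·B = 2 × 1.602×10⁻¹⁹ × 6.89×10⁻⁵ × 8.00×10⁴ = 1.77×10⁻¹⁸ A²
I_n = √(1.77×10⁻¹⁸) = 1.33×10⁻⁹ A = 1.33 nA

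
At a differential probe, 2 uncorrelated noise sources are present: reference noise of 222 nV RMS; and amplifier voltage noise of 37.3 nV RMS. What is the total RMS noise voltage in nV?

Uncorrelated sources add in power (mean-square): V_tot = √(ΣV_i²)
V_tot = √[(2.22×10⁻⁷)² + (3.73×10⁻⁸)²] = 2.25×10⁻⁷ V = 225 nV

225 nV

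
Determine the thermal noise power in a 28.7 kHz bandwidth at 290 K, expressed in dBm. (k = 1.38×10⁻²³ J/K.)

−129.4 dBm

P_n = kTB = 1.38×10⁻²³ × 290 × 2.87×10⁴ = 1.15×10⁻¹⁶ W
In dBm: 10 log₁₀(1.15×10⁻¹⁶ / 10⁻³) = −129.4 dBm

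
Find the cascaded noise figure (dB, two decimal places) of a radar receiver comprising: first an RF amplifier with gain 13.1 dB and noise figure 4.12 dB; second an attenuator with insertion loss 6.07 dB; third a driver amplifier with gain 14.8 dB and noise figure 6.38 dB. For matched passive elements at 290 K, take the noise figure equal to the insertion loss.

5.31 dB

Convert to linear (a loss of L dB is a gain of −L dB): F_i = 10^(NF_i/10), G_i = 10^(G_i,dB/10)
  Stage 1: F_1 = 10^(4.12/10) = 2.582, G_1 = 10^(13.1/10) = 20.42
  Stage 2: F_2 = 10^(6.07/10) = 4.046, G_2 = 10^(−6.07/10) = 0.2472
  Stage 3: F_3 = 10^(6.38/10) = 4.345, G_3 = 10^(14.8/10) = 30.20
Friis cascade:
  F = 2.582 + (4.046 − 1)/20.42 + (4.345 − 1)/5.047 = 3.394
NF = 10 log₁₀(3.394) = 5.31 dB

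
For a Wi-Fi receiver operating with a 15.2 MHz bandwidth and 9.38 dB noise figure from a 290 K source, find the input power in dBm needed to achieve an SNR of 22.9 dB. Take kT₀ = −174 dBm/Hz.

−69.9 dBm

Sensitivity = −174 + 10 log₁₀(B) + NF + SNR_min
= −174 + 71.82 + 9.38 + 22.9
= −69.90 dBm → −69.9 dBm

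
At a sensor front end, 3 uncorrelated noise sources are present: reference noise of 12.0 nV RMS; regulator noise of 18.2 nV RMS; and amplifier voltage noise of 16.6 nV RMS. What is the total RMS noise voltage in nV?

Uncorrelated sources add in power (mean-square): V_tot = √(ΣV_i²)
V_tot = √[(1.20×10⁻⁸)² + (1.82×10⁻⁸)² + (1.66×10⁻⁸)²] = 2.74×10⁻⁸ V = 27.4 nV

27.4 nV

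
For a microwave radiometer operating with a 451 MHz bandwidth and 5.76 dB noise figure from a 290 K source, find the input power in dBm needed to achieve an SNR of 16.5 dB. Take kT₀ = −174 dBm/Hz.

−65.2 dBm

Sensitivity = −174 + 10 log₁₀(B) + NF + SNR_min
= −174 + 86.54 + 5.76 + 16.5
= −65.20 dBm → −65.2 dBm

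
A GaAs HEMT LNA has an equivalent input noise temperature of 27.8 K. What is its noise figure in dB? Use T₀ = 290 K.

F = 1 + T_e/T₀ = 1 + 27.8/290 = 1.09586
NF = 10 log₁₀(1.09586) = 0.398 dB

0.398 dB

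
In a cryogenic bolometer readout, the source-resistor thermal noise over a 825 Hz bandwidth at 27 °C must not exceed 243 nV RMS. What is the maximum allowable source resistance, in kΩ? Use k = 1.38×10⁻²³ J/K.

4.32 kΩ

T = 27 °C + 273.15 = 300.15 K
Johnson–Nyquist: V_n = √(4kTRB) ⇒ R = V_n² / (4kTB)
4kTB = 4 × 1.38×10⁻²³ × 300.15 × 8.25×10² = 1.37×10⁻¹⁷
R = (2.43×10⁻⁷)² / 1.37×10⁻¹⁷ = 4.32×10³ Ω = 4.32 kΩ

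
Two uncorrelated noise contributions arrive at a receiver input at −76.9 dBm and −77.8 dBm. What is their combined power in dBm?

−74.3 dBm

Convert to linear, add, convert back:
P₁ = 2.04×10⁻¹¹ W, P₂ = 1.66×10⁻¹¹ W
P_tot = 3.70×10⁻¹¹ W → 10 log₁₀(P_tot / 10⁻³) = −74.3 dBm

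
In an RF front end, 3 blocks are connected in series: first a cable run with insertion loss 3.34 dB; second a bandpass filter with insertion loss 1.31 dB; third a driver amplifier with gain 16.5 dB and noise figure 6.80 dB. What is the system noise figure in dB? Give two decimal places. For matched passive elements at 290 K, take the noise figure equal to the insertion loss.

11.45 dB

Convert to linear (a loss of L dB is a gain of −L dB): F_i = 10^(NF_i/10), G_i = 10^(G_i,dB/10)
  Stage 1: F_1 = 10^(3.34/10) = 2.158, G_1 = 10^(−3.34/10) = 0.4634
  Stage 2: F_2 = 10^(1.31/10) = 1.352, G_2 = 10^(−1.31/10) = 0.7396
  Stage 3: F_3 = 10^(6.80/10) = 4.786, G_3 = 10^(16.5/10) = 44.67
Friis cascade:
  F = 2.158 + (1.352 − 1)/0.4634 + (4.786 − 1)/0.3428 = 13.96
NF = 10 log₁₀(13.96) = 11.45 dB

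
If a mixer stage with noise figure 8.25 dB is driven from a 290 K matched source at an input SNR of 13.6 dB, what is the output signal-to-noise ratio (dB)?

5.35 dB

By definition F = SNR_in/SNR_out, so in dB: SNR_out = SNR_in − NF
SNR_out = 13.6 − 8.25 = 5.35 dB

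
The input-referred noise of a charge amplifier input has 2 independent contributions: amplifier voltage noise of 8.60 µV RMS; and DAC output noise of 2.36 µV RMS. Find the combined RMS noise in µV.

Uncorrelated sources add in power (mean-square): V_tot = √(ΣV_i²)
V_tot = √[(8.60×10⁻⁶)² + (2.36×10⁻⁶)²] = 8.92×10⁻⁶ V = 8.92 µV

8.92 µV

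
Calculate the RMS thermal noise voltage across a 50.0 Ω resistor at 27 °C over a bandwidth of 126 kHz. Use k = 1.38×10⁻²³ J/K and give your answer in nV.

T = 27 °C + 273.15 = 300.15 K
V_n = √(4kTRB)
4kTRB = 4 × 1.38×10⁻²³ × 300.15 × 5.00×10¹ × 1.26×10⁵ = 1.04×10⁻¹³ V²
V_n = √(1.04×10⁻¹³) = 3.23×10⁻⁷ V = 323 nV

323 nV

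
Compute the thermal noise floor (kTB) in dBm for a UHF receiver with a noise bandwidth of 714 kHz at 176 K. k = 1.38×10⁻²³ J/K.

−117.6 dBm

P_n = kTB = 1.38×10⁻²³ × 176 × 7.14×10⁵ = 1.73×10⁻¹⁵ W
In dBm: 10 log₁₀(1.73×10⁻¹⁵ / 10⁻³) = −117.6 dBm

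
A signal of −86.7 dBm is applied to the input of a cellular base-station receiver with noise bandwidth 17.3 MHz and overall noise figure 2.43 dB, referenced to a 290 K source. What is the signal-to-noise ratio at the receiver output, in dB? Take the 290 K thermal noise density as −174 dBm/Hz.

Noise floor: N = −174 + 10 log₁₀(B) + NF
10 log₁₀(1.73×10⁷) = 72.38 dB
N = −174 + 72.38 + 2.43 = −99.19 dBm
SNR = P_sig − N = −86.7 − (−99.19) = 12.49 dB → 12.5 dB

12.5 dB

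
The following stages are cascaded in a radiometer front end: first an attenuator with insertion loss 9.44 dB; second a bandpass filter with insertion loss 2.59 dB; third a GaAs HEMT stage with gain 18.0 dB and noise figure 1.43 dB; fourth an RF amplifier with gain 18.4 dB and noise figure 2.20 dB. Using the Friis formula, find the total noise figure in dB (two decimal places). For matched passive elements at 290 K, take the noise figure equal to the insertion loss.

13.49 dB

Convert to linear (a loss of L dB is a gain of −L dB): F_i = 10^(NF_i/10), G_i = 10^(G_i,dB/10)
  Stage 1: F_1 = 10^(9.44/10) = 8.790, G_1 = 10^(−9.44/10) = 0.1138
  Stage 2: F_2 = 10^(2.59/10) = 1.816, G_2 = 10^(−2.59/10) = 0.5508
  Stage 3: F_3 = 10^(1.43/10) = 1.390, G_3 = 10^(18.0/10) = 63.10
  Stage 4: F_4 = 10^(2.20/10) = 1.660, G_4 = 10^(18.4/10) = 69.18
Friis cascade:
  F = 8.790 + (1.816 − 1)/0.1138 + (1.390 − 1)/0.06266 + (1.660 − 1)/3.954 = 22.35
NF = 10 log₁₀(22.35) = 13.49 dB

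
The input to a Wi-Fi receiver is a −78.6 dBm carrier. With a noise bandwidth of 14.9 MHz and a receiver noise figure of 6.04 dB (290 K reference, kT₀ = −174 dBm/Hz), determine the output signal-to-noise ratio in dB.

17.6 dB

Noise floor: N = −174 + 10 log₁₀(B) + NF
10 log₁₀(1.49×10⁷) = 71.73 dB
N = −174 + 71.73 + 6.04 = −96.23 dBm
SNR = P_sig − N = −78.6 − (−96.23) = 17.63 dB → 17.6 dB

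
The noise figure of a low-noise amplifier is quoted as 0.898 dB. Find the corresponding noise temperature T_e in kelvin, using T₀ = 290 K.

F = 10^(0.898/10) = 1.2297
T_e = (F − 1)·T₀ = (1.2297 − 1) × 290 = 66.6 K

66.6 K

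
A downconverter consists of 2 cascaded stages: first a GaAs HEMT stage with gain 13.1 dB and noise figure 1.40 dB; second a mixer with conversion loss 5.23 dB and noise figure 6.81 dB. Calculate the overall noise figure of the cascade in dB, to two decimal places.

Convert to linear (a loss of L dB is a gain of −L dB): F_i = 10^(NF_i/10), G_i = 10^(G_i,dB/10)
  Stage 1: F_1 = 10^(1.40/10) = 1.380, G_1 = 10^(13.1/10) = 20.42
  Stage 2: F_2 = 10^(6.81/10) = 4.797, G_2 = 10^(−5.23/10) = 0.2999
Friis cascade:
  F = 1.380 + (4.797 − 1)/20.42 = 1.566
NF = 10 log₁₀(1.566) = 1.95 dB

1.95 dB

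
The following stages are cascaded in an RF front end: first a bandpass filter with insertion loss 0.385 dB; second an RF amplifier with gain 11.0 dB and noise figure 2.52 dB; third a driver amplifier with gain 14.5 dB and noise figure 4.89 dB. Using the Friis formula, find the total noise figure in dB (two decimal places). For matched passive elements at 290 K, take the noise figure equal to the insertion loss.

Convert to linear (a loss of L dB is a gain of −L dB): F_i = 10^(NF_i/10), G_i = 10^(G_i,dB/10)
  Stage 1: F_1 = 10^(0.385/10) = 1.093, G_1 = 10^(−0.385/10) = 0.9152
  Stage 2: F_2 = 10^(2.52/10) = 1.786, G_2 = 10^(11.0/10) = 12.59
  Stage 3: F_3 = 10^(4.89/10) = 3.083, G_3 = 10^(14.5/10) = 28.18
Friis cascade:
  F = 1.093 + (1.786 − 1)/0.9152 + (3.083 − 1)/11.52 = 2.133
NF = 10 log₁₀(2.133) = 3.29 dB

3.29 dB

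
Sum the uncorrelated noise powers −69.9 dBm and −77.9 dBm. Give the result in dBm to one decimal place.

Convert to linear, add, convert back:
P₁ = 1.02×10⁻¹⁰ W, P₂ = 1.62×10⁻¹¹ W
P_tot = 1.19×10⁻¹⁰ W → 10 log₁₀(P_tot / 10⁻³) = −69.3 dBm

−69.3 dBm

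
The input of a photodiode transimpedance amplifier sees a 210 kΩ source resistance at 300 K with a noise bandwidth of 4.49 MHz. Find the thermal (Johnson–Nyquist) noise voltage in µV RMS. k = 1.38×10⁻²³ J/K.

V_n = √(4kTRB)
4kTRB = 4 × 1.38×10⁻²³ × 300 × 2.10×10⁵ × 4.49×10⁶ = 1.56×10⁻⁸ V²
V_n = √(1.56×10⁻⁸) = 1.25×10⁻⁴ V = 125 µV

125 µV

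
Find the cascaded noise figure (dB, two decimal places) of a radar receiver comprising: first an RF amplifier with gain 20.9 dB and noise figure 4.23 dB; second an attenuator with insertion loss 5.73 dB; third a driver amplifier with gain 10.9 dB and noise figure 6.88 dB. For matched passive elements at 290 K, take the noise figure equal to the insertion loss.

4.45 dB

Convert to linear (a loss of L dB is a gain of −L dB): F_i = 10^(NF_i/10), G_i = 10^(G_i,dB/10)
  Stage 1: F_1 = 10^(4.23/10) = 2.649, G_1 = 10^(20.9/10) = 123.0
  Stage 2: F_2 = 10^(5.73/10) = 3.741, G_2 = 10^(−5.73/10) = 0.2673
  Stage 3: F_3 = 10^(6.88/10) = 4.875, G_3 = 10^(10.9/10) = 12.30
Friis cascade:
  F = 2.649 + (3.741 − 1)/123.0 + (4.875 − 1)/32.89 = 2.789
NF = 10 log₁₀(2.789) = 4.45 dB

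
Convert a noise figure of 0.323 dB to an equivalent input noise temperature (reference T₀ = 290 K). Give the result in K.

22.4 K

F = 10^(0.323/10) = 1.07721
T_e = (F − 1)·T₀ = (1.07721 − 1) × 290 = 22.4 K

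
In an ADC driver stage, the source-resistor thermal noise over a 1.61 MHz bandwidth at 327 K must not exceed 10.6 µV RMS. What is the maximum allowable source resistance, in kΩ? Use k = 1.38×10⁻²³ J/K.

Johnson–Nyquist: V_n = √(4kTRB) ⇒ R = V_n² / (4kTB)
4kTB = 4 × 1.38×10⁻²³ × 327 × 1.61×10⁶ = 2.91×10⁻¹⁴
R = (1.06×10⁻⁵)² / 2.91×10⁻¹⁴ = 3.87×10³ Ω = 3.87 kΩ

3.87 kΩ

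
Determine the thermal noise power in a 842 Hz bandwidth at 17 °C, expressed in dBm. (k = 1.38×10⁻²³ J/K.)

−144.7 dBm

T = 17 °C + 273.15 = 290.15 K
P_n = kTB = 1.38×10⁻²³ × 290.15 × 8.42×10² = 3.37×10⁻¹⁸ W
In dBm: 10 log₁₀(3.37×10⁻¹⁸ / 10⁻³) = −144.7 dBm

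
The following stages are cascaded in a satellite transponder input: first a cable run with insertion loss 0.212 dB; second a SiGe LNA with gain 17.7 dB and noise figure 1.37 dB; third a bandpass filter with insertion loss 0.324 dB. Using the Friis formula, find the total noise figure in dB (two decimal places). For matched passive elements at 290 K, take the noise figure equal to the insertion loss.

1.59 dB

Convert to linear (a loss of L dB is a gain of −L dB): F_i = 10^(NF_i/10), G_i = 10^(G_i,dB/10)
  Stage 1: F_1 = 10^(0.212/10) = 1.050, G_1 = 10^(−0.212/10) = 0.9524
  Stage 2: F_2 = 10^(1.37/10) = 1.371, G_2 = 10^(17.7/10) = 58.88
  Stage 3: F_3 = 10^(0.324/10) = 1.077, G_3 = 10^(−0.324/10) = 0.9281
Friis cascade:
  F = 1.050 + (1.371 − 1)/0.9524 + (1.077 − 1)/56.08 = 1.441
NF = 10 log₁₀(1.441) = 1.59 dB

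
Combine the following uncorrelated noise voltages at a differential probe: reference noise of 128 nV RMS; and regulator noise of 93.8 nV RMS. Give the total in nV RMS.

Uncorrelated sources add in power (mean-square): V_tot = √(ΣV_i²)
V_tot = √[(1.28×10⁻⁷)² + (9.38×10⁻⁸)²] = 1.59×10⁻⁷ V = 159 nV

159 nV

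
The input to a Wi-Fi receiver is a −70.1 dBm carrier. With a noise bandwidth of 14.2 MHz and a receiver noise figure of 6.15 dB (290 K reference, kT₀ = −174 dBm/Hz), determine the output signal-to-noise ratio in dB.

Noise floor: N = −174 + 10 log₁₀(B) + NF
10 log₁₀(1.42×10⁷) = 71.52 dB
N = −174 + 71.52 + 6.15 = −96.33 dBm
SNR = P_sig − N = −70.1 − (−96.33) = 26.23 dB → 26.2 dB

26.2 dB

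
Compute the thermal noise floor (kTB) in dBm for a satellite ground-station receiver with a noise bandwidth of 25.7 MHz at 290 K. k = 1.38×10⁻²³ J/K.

P_n = kTB = 1.38×10⁻²³ × 290 × 2.57×10⁷ = 1.03×10⁻¹³ W
In dBm: 10 log₁₀(1.03×10⁻¹³ / 10⁻³) = −99.9 dBm

−99.9 dBm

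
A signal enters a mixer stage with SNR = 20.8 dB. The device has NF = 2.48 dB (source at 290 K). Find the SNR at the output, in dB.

By definition F = SNR_in/SNR_out, so in dB: SNR_out = SNR_in − NF
SNR_out = 20.8 − 2.48 = 18.32 dB

18.32 dB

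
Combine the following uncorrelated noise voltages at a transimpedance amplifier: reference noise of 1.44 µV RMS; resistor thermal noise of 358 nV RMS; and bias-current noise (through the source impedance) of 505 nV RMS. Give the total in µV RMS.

Uncorrelated sources add in power (mean-square): V_tot = √(ΣV_i²)
V_tot = √[(1.44×10⁻⁶)² + (3.58×10⁻⁷)² + (5.05×10⁻⁷)²] = 1.57×10⁻⁶ V = 1.57 µV

1.57 µV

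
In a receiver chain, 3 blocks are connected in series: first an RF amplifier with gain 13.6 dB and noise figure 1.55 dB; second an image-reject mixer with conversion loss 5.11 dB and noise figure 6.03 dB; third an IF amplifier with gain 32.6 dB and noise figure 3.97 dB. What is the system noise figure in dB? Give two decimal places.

Convert to linear (a loss of L dB is a gain of −L dB): F_i = 10^(NF_i/10), G_i = 10^(G_i,dB/10)
  Stage 1: F_1 = 10^(1.55/10) = 1.429, G_1 = 10^(13.6/10) = 22.91
  Stage 2: F_2 = 10^(6.03/10) = 4.009, G_2 = 10^(−5.11/10) = 0.3083
  Stage 3: F_3 = 10^(3.97/10) = 2.495, G_3 = 10^(32.6/10) = 1820
Friis cascade:
  F = 1.429 + (4.009 − 1)/22.91 + (2.495 − 1)/7.063 = 1.772
NF = 10 log₁₀(1.772) = 2.48 dB

2.48 dB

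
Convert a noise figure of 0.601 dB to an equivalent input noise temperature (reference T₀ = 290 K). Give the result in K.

F = 10^(0.601/10) = 1.14842
T_e = (F − 1)·T₀ = (1.14842 − 1) × 290 = 43.0 K

43.0 K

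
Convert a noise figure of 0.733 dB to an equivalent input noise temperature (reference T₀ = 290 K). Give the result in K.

53.3 K

F = 10^(0.733/10) = 1.18386
T_e = (F − 1)·T₀ = (1.18386 − 1) × 290 = 53.3 K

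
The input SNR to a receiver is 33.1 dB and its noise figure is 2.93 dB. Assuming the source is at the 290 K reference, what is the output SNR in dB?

By definition F = SNR_in/SNR_out, so in dB: SNR_out = SNR_in − NF
SNR_out = 33.1 − 2.93 = 30.17 dB

30.17 dB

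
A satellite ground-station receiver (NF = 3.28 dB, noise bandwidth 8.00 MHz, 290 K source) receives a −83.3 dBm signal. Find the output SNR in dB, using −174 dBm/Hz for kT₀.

Noise floor: N = −174 + 10 log₁₀(B) + NF
10 log₁₀(8.00×10⁶) = 69.03 dB
N = −174 + 69.03 + 3.28 = −101.69 dBm
SNR = P_sig − N = −83.3 − (−101.69) = 18.39 dB → 18.4 dB

18.4 dB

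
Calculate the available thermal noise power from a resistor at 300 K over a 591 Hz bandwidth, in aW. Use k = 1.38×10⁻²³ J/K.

P_n = kTB = 1.38×10⁻²³ × 300 × 5.91×10² = 2.45×10⁻¹⁸ W = 2.45 aW

2.45 aW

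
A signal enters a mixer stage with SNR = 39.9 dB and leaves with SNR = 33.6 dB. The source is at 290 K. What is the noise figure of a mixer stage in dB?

NF (dB) = SNR_in(dB) − SNR_out(dB) when the source is at T₀
NF = 39.9 − 33.6 = 6.3 dB

6.3 dB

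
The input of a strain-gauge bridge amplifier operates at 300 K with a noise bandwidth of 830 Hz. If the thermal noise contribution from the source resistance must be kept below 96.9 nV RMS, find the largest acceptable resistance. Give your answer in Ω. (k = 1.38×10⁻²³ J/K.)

683 Ω

Johnson–Nyquist: V_n = √(4kTRB) ⇒ R = V_n² / (4kTB)
4kTB = 4 × 1.38×10⁻²³ × 300 × 8.30×10² = 1.37×10⁻¹⁷
R = (9.69×10⁻⁸)² / 1.37×10⁻¹⁷ = 6.83×10² Ω = 683 Ω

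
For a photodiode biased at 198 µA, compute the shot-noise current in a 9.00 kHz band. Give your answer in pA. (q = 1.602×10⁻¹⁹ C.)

756 pA

I_n = √(2qI·B)
2qI·B = 2 × 1.602×10⁻¹⁹ × 1.98×10⁻⁴ × 9.00×10³ = 5.71×10⁻¹⁹ A²
I_n = √(5.71×10⁻¹⁹) = 7.56×10⁻¹⁰ A = 756 pA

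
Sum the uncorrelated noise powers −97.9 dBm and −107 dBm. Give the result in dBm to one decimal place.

Convert to linear, add, convert back:
P₁ = 1.62×10⁻¹³ W, P₂ = 2.00×10⁻¹⁴ W
P_tot = 1.82×10⁻¹³ W → 10 log₁₀(P_tot / 10⁻³) = −97.4 dBm

−97.4 dBm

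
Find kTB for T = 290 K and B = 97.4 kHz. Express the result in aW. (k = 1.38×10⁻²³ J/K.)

390 aW

P_n = kTB = 1.38×10⁻²³ × 290 × 9.74×10⁴ = 3.90×10⁻¹⁶ W = 390 aW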